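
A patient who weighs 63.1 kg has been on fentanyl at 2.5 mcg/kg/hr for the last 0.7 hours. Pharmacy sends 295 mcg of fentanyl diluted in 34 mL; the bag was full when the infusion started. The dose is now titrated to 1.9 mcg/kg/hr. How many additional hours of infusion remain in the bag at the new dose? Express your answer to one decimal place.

1.5 hours

Initial rate:
Dose = 2.5 mcg/kg/hr × 63.1 kg = 157.75 mcg/hr
Concentration = 295 mcg ÷ 34 mL = 8.676471 mcg/mL
Rate = 157.75 mcg/hr ÷ 8.676471 mcg/mL = 18.18136 mL/hr
Volume infused so far = 18.18136 mL/hr × 0.7 hr = 12.72695 mL
Volume remaining = 34 − 12.72695 = 21.27305 mL
New rate:
Dose = 1.9 mcg/kg/hr × 63.1 kg = 119.89 mcg/hr
Rate = 119.89 mcg/hr ÷ 8.676471 mcg/mL = 13.81783 mL/hr
Time remaining = 21.27305 mL ÷ 13.81783 mL/hr = 1.539536 hr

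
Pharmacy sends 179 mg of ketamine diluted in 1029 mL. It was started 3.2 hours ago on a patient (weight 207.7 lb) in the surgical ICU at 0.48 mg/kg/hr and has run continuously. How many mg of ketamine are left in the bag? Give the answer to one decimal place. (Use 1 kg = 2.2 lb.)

34.0 mg

Weight = 207.7 lb ÷ 2.2 lb/kg = 94.40909 kg
Dose = 0.48 mg/kg/hr × 94.40909 kg = 45.31636 mg/hr
Concentration = 179 mg ÷ 1029 mL = 0.1739553 mg/mL
Rate = 45.31636 mg/hr ÷ 0.1739553 mg/mL = 260.5058 mL/hr
Volume infused = 260.5058 mL/hr × 3.2 hr = 833.6186 mL
Volume remaining = 1029 − 833.6186 = 195.3814 mL
Drug remaining = 195.3814 mL × 0.1739553 mg/mL = 33.98764 mg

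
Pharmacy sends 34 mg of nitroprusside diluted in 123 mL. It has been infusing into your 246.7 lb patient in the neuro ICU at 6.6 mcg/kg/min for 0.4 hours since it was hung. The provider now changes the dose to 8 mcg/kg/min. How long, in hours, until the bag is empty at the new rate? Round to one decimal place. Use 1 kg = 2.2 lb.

Initial rate:
Weight = 246.7 lb ÷ 2.2 lb/kg = 112.1364 kg
Dose = 6.6 mcg/kg/min × 112.1364 kg = 740.1 mcg/min
740.1 mcg/min × 60 min/hr = 44406 mcg/hr
Concentration = 34 mg ÷ 123 mL = 0.2764228 mg/mL = 276.4228 mcg/mL
Rate = 44406 mcg/hr ÷ 276.4228 mcg/mL = 160.6452 mL/hr
Volume infused so far = 160.6452 mL/hr × 0.4 hr = 64.25809 mL
Volume remaining = 123 − 64.25809 = 58.74191 mL
New rate:
Dose = 8 mcg/kg/min × 112.1364 kg = 897.0909 mcg/min
897.0909 mcg/min × 60 min/hr = 53825.45 mcg/hr
Rate = 53825.45 mcg/hr ÷ 276.4228 mcg/mL = 194.7215 mL/hr
Time remaining = 58.74191 mL ÷ 194.7215 mL/hr = 0.3016714 hr

0.3 hours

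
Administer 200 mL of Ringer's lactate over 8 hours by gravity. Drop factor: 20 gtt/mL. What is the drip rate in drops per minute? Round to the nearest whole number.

8 gtt/min

200 mL ÷ (8 hr × 60 = 480 min) = 0.4166667 mL/min
0.4166667 mL/min × 20 gtt/mL = 8.333333 gtt/min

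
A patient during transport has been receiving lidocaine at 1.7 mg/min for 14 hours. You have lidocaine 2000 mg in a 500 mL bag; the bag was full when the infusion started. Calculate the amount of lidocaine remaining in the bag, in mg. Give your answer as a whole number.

1.7 mg/min × 60 min/hr = 102 mg/hr
Concentration = 2000 mg ÷ 500 mL = 4 mg/mL
Rate = 102 mg/hr ÷ 4 mg/mL = 25.5 mL/hr
Volume infused = 25.5 mL/hr × 14 hr = 357 mL
Volume remaining = 500 − 357 = 143 mL
Drug remaining = 143 mL × 4 mg/mL = 572 mg

572 mg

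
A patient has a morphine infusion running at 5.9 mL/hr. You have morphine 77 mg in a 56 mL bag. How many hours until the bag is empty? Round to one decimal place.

9.5 hours

Duration = 56 mL ÷ 5.9 mL/hr = 9.491525 hr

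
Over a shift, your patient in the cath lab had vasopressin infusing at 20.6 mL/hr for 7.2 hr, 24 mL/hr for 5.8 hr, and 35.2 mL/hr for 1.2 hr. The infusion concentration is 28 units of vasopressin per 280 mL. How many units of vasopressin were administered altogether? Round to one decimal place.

Concentration = 28 units ÷ 280 mL = 0.1 units/mL
Stage 1: 20.6 mL/hr × 7.2 hr = 148.32 mL → 148.32 mL × 0.1 units/mL = 14.832 units
Stage 2: 24 mL/hr × 5.8 hr = 139.2 mL → 139.2 mL × 0.1 units/mL = 13.92 units
Stage 3: 35.2 mL/hr × 1.2 hr = 42.24 mL → 42.24 mL × 0.1 units/mL = 4.224 units
Total = 14.832 + 13.92 + 4.224 = 32.976 units

33.0 units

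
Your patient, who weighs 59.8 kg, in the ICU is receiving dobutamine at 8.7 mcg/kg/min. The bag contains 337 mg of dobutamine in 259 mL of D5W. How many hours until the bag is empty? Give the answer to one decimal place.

Dose = 8.7 mcg/kg/min × 59.8 kg = 520.26 mcg/min
520.26 mcg/min × 60 min/hr = 31215.6 mcg/hr
Concentration = 337 mg ÷ 259 mL = 1.301158 mg/mL = 1301.158 mcg/mL
Rate = 31215.6 mcg/hr ÷ 1301.158 mcg/mL = 23.99062 mL/hr
Duration = 259 mL ÷ 23.99062 mL/hr = 10.79588 hr

10.8 hours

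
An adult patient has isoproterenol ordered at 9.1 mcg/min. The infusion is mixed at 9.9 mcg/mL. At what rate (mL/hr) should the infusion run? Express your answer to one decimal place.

55.2 mL/hr

9.1 mcg/min × 60 min/hr = 546 mcg/hr
Rate = 546 mcg/hr ÷ 9.9 mcg/mL = 55.15152 mL/hr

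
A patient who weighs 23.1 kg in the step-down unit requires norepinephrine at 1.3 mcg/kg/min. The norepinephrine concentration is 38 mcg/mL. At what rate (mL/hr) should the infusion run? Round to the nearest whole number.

Dose = 1.3 mcg/kg/min × 23.1 kg = 30.03 mcg/min
30.03 mcg/min × 60 min/hr = 1801.8 mcg/hr
Rate = 1801.8 mcg/hr ÷ 38 mcg/mL = 47.41579 mL/hr

47 mL/hr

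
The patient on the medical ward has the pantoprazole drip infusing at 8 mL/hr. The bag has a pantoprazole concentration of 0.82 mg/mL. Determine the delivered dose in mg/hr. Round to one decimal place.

6.6 mg/hr

Drug rate = 8 mL/hr × 0.82 mg/mL = 6.56 mg/hr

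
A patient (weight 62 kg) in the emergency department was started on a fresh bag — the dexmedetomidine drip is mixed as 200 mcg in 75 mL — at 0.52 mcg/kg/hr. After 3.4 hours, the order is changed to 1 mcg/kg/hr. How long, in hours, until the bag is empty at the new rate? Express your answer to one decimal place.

1.5 hours

Initial rate:
Dose = 0.52 mcg/kg/hr × 62 kg = 32.24 mcg/hr
Concentration = 200 mcg ÷ 75 mL = 2.666667 mcg/mL
Rate = 32.24 mcg/hr ÷ 2.666667 mcg/mL = 12.09 mL/hr
Volume infused so far = 12.09 mL/hr × 3.4 hr = 41.106 mL
Volume remaining = 75 − 41.106 = 33.894 mL
New rate:
Dose = 1 mcg/kg/hr × 62 kg = 62 mcg/hr
Rate = 62 mcg/hr ÷ 2.666667 mcg/mL = 23.25 mL/hr
Time remaining = 33.894 mL ÷ 23.25 mL/hr = 1.457806 hr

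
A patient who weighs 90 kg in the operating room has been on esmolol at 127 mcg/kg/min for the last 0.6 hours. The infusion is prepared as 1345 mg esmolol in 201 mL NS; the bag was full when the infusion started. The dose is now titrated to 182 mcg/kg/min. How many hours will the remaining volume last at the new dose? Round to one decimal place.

0.9 hours

Initial rate:
Dose = 127 mcg/kg/min × 90 kg = 11430 mcg/min
11430 mcg/min × 60 min/hr = 685800 mcg/hr
Concentration = 1345 mg ÷ 201 mL = 6.691542 mg/mL = 6691.542 mcg/mL
Rate = 685800 mcg/hr ÷ 6691.542 mcg/mL = 102.4876 mL/hr
Volume infused so far = 102.4876 mL/hr × 0.6 hr = 61.49255 mL
Volume remaining = 201 − 61.49255 = 139.5074 mL
New rate:
Dose = 182 mcg/kg/min × 90 kg = 16380 mcg/min
16380 mcg/min × 60 min/hr = 982800 mcg/hr
Rate = 982800 mcg/hr ÷ 6691.542 mcg/mL = 146.872 mL/hr
Time remaining = 139.5074 mL ÷ 146.872 mL/hr = 0.9498575 hr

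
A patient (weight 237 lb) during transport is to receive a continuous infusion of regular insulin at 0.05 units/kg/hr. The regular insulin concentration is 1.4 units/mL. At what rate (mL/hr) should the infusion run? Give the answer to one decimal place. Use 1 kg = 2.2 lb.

Weight = 237 lb ÷ 2.2 lb/kg = 107.7273 kg
Dose = 0.05 units/kg/hr × 107.7273 kg = 5.386364 units/hr
Rate = 5.386364 units/hr ÷ 1.4 units/mL = 3.847403 mL/hr

3.8 mL/hr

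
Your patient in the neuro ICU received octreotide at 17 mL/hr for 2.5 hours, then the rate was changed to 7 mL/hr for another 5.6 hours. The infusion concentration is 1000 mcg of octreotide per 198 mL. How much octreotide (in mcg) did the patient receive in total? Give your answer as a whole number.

413 mcg

Concentration = 1000 mcg ÷ 198 mL = 5.050505 mcg/mL
Stage 1: 17 mL/hr × 2.5 hr = 42.5 mL → 42.5 mL × 5.050505 mcg/mL = 214.6465 mcg
Stage 2: 7 mL/hr × 5.6 hr = 39.2 mL → 39.2 mL × 5.050505 mcg/mL = 197.9798 mcg
Total = 214.6465 + 197.9798 = 412.6263 mcg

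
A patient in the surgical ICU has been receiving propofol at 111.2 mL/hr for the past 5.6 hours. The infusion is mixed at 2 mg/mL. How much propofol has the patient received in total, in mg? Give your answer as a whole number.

1245 mg

Concentration = 2 mg/mL = 2000 mcg/mL
Drug rate = 111.2 mL/hr × 2000 mcg/mL = 222400 mcg/hr
Total = 222400 mcg/hr × 5.6 hr = 1245440 mcg = 1245.44 mg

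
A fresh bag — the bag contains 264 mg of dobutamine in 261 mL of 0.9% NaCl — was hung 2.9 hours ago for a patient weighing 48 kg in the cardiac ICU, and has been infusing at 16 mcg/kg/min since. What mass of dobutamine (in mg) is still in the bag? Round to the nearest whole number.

Dose = 16 mcg/kg/min × 48 kg = 768 mcg/min
768 mcg/min × 60 min/hr = 46080 mcg/hr
Concentration = 264 mg ÷ 261 mL = 1.011494 mg/mL = 1011.494 mcg/mL
Rate = 46080 mcg/hr ÷ 1011.494 mcg/mL = 45.55636 mL/hr
Volume infused = 45.55636 mL/hr × 2.9 hr = 132.1135 mL
Volume remaining = 261 − 132.1135 = 128.8865 mL
Drug remaining = 128.8865 mL × 1011.494 mcg/mL = 130368 mcg = 130.368 mg

130 mg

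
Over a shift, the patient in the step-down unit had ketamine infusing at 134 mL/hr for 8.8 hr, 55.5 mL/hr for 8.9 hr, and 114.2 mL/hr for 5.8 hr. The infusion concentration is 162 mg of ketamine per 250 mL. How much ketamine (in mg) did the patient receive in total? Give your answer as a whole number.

Concentration = 162 mg ÷ 250 mL = 0.648 mg/mL
Stage 1: 134 mL/hr × 8.8 hr = 1179.2 mL → 1179.2 mL × 0.648 mg/mL = 764.1216 mg
Stage 2: 55.5 mL/hr × 8.9 hr = 493.95 mL → 493.95 mL × 0.648 mg/mL = 320.0796 mg
Stage 3: 114.2 mL/hr × 5.8 hr = 662.36 mL → 662.36 mL × 0.648 mg/mL = 429.2093 mg
Total = 764.1216 + 320.0796 + 429.2093 = 1513.41 mg

1513 mg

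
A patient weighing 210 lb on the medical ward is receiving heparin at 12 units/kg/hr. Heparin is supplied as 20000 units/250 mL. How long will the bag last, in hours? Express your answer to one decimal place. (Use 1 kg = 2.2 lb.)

Weight = 210 lb ÷ 2.2 lb/kg = 95.45455 kg
Dose = 12 units/kg/hr × 95.45455 kg = 1145.455 units/hr
Concentration = 20000 units ÷ 250 mL = 80 units/mL
Rate = 1145.455 units/hr ÷ 80 units/mL = 14.31818 mL/hr
Duration = 250 mL ÷ 14.31818 mL/hr = 17.46032 hr

17.5 hours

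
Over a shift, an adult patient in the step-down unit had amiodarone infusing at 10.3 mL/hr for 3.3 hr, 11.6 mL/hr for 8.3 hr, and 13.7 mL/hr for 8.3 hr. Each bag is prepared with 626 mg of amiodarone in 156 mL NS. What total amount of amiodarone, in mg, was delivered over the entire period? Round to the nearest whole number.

Concentration = 626 mg ÷ 156 mL = 4.012821 mg/mL
Stage 1: 10.3 mL/hr × 3.3 hr = 33.99 mL → 33.99 mL × 4.012821 mg/mL = 136.3958 mg
Stage 2: 11.6 mL/hr × 8.3 hr = 96.28 mL → 96.28 mL × 4.012821 mg/mL = 386.3544 mg
Stage 3: 13.7 mL/hr × 8.3 hr = 113.71 mL → 113.71 mL × 4.012821 mg/mL = 456.2978 mg
Total = 136.3958 + 386.3544 + 456.2978 = 979.0479 mg

979 mg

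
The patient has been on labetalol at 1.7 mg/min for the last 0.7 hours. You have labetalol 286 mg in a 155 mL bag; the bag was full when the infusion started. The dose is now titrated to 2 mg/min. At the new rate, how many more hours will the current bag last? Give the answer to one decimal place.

Initial rate:
1.7 mg/min × 60 min/hr = 102 mg/hr
Concentration = 286 mg ÷ 155 mL = 1.845161 mg/mL
Rate = 102 mg/hr ÷ 1.845161 mg/mL = 55.27972 mL/hr
Volume infused so far = 55.27972 mL/hr × 0.7 hr = 38.6958 mL
Volume remaining = 155 − 38.6958 = 116.3042 mL
New rate:
2 mg/min × 60 min/hr = 120 mg/hr
Rate = 120 mg/hr ÷ 1.845161 mg/mL = 65.03497 mL/hr
Time remaining = 116.3042 mL ÷ 65.03497 mL/hr = 1.788333 hr

1.8 hours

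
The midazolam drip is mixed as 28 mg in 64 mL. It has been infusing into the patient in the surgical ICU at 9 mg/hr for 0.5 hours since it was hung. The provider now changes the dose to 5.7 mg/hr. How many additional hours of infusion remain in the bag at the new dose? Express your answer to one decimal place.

4.1 hours

Initial rate:
Concentration = 28 mg ÷ 64 mL = 0.4375 mg/mL
Rate = 9 mg/hr ÷ 0.4375 mg/mL = 20.57143 mL/hr
Volume infused so far = 20.57143 mL/hr × 0.5 hr = 10.28571 mL
Volume remaining = 64 − 10.28571 = 53.71429 mL
New rate:
Rate = 5.7 mg/hr ÷ 0.4375 mg/mL = 13.02857 mL/hr
Time remaining = 53.71429 mL ÷ 13.02857 mL/hr = 4.122807 hr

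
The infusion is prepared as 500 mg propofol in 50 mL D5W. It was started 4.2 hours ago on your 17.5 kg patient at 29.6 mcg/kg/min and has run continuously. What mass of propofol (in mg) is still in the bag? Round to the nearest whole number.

369 mg

Dose = 29.6 mcg/kg/min × 17.5 kg = 518 mcg/min
518 mcg/min × 60 min/hr = 31080 mcg/hr
Concentration = 500 mg ÷ 50 mL = 10 mg/mL = 10000 mcg/mL
Rate = 31080 mcg/hr ÷ 10000 mcg/mL = 3.108 mL/hr
Volume infused = 3.108 mL/hr × 4.2 hr = 13.0536 mL
Volume remaining = 50 − 13.0536 = 36.9464 mL
Drug remaining = 36.9464 mL × 10000 mcg/mL = 369464 mcg = 369.464 mg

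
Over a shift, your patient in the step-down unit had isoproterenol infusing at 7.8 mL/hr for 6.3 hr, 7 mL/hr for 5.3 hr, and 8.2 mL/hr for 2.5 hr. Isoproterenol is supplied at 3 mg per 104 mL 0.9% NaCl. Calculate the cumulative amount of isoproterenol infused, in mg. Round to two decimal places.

3.08 mg

Concentration = 3 mg ÷ 104 mL = 0.02884615 mg/mL
Stage 1: 7.8 mL/hr × 6.3 hr = 49.14 mL → 49.14 mL × 0.02884615 mg/mL = 1.4175 mg
Stage 2: 7 mL/hr × 5.3 hr = 37.1 mL → 37.1 mL × 0.02884615 mg/mL = 1.070192 mg
Stage 3: 8.2 mL/hr × 2.5 hr = 20.5 mL → 20.5 mL × 0.02884615 mg/mL = 0.5913462 mg
Total = 1.4175 + 1.070192 + 0.5913462 = 3.079038 mg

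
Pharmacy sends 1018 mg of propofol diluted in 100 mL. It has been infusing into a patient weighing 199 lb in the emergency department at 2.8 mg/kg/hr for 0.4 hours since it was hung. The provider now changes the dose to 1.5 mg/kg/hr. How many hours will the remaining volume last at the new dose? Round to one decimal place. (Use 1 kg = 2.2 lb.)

6.8 hours

Initial rate:
Weight = 199 lb ÷ 2.2 lb/kg = 90.45455 kg
Dose = 2.8 mg/kg/hr × 90.45455 kg = 253.2727 mg/hr
Concentration = 1018 mg ÷ 100 mL = 10.18 mg/mL
Rate = 253.2727 mg/hr ÷ 10.18 mg/mL = 24.87944 mL/hr
Volume infused so far = 24.87944 mL/hr × 0.4 hr = 9.951777 mL
Volume remaining = 100 − 9.951777 = 90.04822 mL
New rate:
Dose = 1.5 mg/kg/hr × 90.45455 kg = 135.6818 mg/hr
Rate = 135.6818 mg/hr ÷ 10.18 mg/mL = 13.32827 mL/hr
Time remaining = 90.04822 mL ÷ 13.32827 mL/hr = 6.756181 hr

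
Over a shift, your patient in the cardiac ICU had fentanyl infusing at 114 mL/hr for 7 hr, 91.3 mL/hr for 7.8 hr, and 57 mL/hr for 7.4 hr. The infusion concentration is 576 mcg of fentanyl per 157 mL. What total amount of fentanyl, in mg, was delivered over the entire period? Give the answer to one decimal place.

Concentration = 576 mcg ÷ 157 mL = 3.66879 mcg/mL
Stage 1: 114 mL/hr × 7 hr = 798 mL → 798 mL × 3.66879 mcg/mL = 2927.694 mcg
Stage 2: 91.3 mL/hr × 7.8 hr = 712.14 mL → 712.14 mL × 3.66879 mcg/mL = 2612.692 mcg
Stage 3: 57 mL/hr × 7.4 hr = 421.8 mL → 421.8 mL × 3.66879 mcg/mL = 1547.496 mcg
Total = 2927.694 + 2612.692 + 1547.496 = 7087.882 mcg = 7.087882 mg

7.1 mg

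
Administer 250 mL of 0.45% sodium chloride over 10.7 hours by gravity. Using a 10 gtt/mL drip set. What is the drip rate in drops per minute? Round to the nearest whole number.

4 gtt/min

250 mL ÷ (10.7 hr × 60 = 642 min) = 0.3894081 mL/min
0.3894081 mL/min × 10 gtt/mL = 3.894081 gtt/min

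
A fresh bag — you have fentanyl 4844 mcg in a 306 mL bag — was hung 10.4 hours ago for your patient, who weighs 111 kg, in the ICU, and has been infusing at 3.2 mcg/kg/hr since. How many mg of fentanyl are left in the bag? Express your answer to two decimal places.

1.15 mg

Dose = 3.2 mcg/kg/hr × 111 kg = 355.2 mcg/hr
Concentration = 4844 mcg ÷ 306 mL = 15.83007 mcg/mL
Rate = 355.2 mcg/hr ÷ 15.83007 mcg/mL = 22.43832 mL/hr
Volume infused = 22.43832 mL/hr × 10.4 hr = 233.3585 mL
Volume remaining = 306 − 233.3585 = 72.64152 mL
Drug remaining = 72.64152 mL × 15.83007 mcg/mL = 1149.92 mcg = 1.14992 mg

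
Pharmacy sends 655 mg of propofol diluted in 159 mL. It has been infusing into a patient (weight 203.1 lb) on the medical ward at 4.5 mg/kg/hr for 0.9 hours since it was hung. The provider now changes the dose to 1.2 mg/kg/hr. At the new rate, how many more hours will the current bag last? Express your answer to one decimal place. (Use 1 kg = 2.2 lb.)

Initial rate:
Weight = 203.1 lb ÷ 2.2 lb/kg = 92.31818 kg
Dose = 4.5 mg/kg/hr × 92.31818 kg = 415.4318 mg/hr
Concentration = 655 mg ÷ 159 mL = 4.119497 mg/mL
Rate = 415.4318 mg/hr ÷ 4.119497 mg/mL = 100.8453 mL/hr
Volume infused so far = 100.8453 mL/hr × 0.9 hr = 90.76075 mL
Volume remaining = 159 − 90.76075 = 68.23925 mL
New rate:
Dose = 1.2 mg/kg/hr × 92.31818 kg = 110.7818 mg/hr
Rate = 110.7818 mg/hr ÷ 4.119497 mg/mL = 26.89207 mL/hr
Time remaining = 68.23925 mL ÷ 26.89207 mL/hr = 2.537523 hr

2.5 hours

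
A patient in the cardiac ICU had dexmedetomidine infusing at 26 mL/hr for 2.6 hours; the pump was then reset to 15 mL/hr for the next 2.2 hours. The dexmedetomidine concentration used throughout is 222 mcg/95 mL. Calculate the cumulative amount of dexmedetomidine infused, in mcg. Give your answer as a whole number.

235 mcg

Concentration = 222 mcg ÷ 95 mL = 2.336842 mcg/mL
Stage 1: 26 mL/hr × 2.6 hr = 67.6 mL → 67.6 mL × 2.336842 mcg/mL = 157.9705 mcg
Stage 2: 15 mL/hr × 2.2 hr = 33 mL → 33 mL × 2.336842 mcg/mL = 77.11579 mcg
Total = 157.9705 + 77.11579 = 235.0863 mcg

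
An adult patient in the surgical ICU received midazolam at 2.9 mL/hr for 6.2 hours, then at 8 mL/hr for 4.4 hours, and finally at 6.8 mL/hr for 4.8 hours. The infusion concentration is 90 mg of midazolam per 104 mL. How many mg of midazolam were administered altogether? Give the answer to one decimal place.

74.3 mg

Concentration = 90 mg ÷ 104 mL = 0.8653846 mg/mL
Stage 1: 2.9 mL/hr × 6.2 hr = 17.98 mL → 17.98 mL × 0.8653846 mg/mL = 15.55962 mg
Stage 2: 8 mL/hr × 4.4 hr = 35.2 mL → 35.2 mL × 0.8653846 mg/mL = 30.46154 mg
Stage 3: 6.8 mL/hr × 4.8 hr = 32.64 mL → 32.64 mL × 0.8653846 mg/mL = 28.24615 mg
Total = 15.55962 + 30.46154 + 28.24615 = 74.26731 mg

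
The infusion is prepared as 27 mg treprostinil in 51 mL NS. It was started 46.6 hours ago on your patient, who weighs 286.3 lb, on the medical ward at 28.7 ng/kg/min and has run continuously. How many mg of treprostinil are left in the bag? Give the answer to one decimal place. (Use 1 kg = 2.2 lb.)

16.6 mg

Weight = 286.3 lb ÷ 2.2 lb/kg = 130.1364 kg
Dose = 28.7 ng/kg/min × 130.1364 kg = 3734.914 ng/min
3734.914 ng/min × 60 min/hr = 224094.8 ng/hr
Concentration = 27 mg ÷ 51 mL = 0.5294118 mg/mL = 529411.8 ng/mL
Rate = 224094.8 ng/hr ÷ 529411.8 ng/mL = 0.4232902 mL/hr
Volume infused = 0.4232902 mL/hr × 46.6 hr = 19.72532 mL
Volume remaining = 51 − 19.72532 = 31.27468 mL
Drug remaining = 31.27468 mL × 529411.8 ng/mL = 16557181 ng = 16.55718 mg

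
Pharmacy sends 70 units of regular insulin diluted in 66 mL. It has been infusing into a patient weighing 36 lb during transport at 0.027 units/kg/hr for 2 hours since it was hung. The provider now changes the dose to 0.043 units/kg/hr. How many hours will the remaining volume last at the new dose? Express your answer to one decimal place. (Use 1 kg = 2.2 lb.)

98.2 hours

Initial rate:
Weight = 36 lb ÷ 2.2 lb/kg = 16.36364 kg
Dose = 0.027 units/kg/hr × 16.36364 kg = 0.4418182 units/hr
Concentration = 70 units ÷ 66 mL = 1.060606 units/mL
Rate = 0.4418182 units/hr ÷ 1.060606 units/mL = 0.4165714 mL/hr
Volume infused so far = 0.4165714 mL/hr × 2 hr = 0.8331429 mL
Volume remaining = 66 − 0.8331429 = 65.16686 mL
New rate:
Dose = 0.043 units/kg/hr × 16.36364 kg = 0.7036364 units/hr
Rate = 0.7036364 units/hr ÷ 1.060606 units/mL = 0.6634286 mL/hr
Time remaining = 65.16686 mL ÷ 0.6634286 mL/hr = 98.22739 hr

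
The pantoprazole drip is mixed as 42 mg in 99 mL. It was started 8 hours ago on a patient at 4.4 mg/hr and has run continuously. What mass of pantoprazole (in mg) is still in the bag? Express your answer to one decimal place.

6.8 mg

Concentration = 42 mg ÷ 99 mL = 0.4242424 mg/mL
Rate = 4.4 mg/hr ÷ 0.4242424 mg/mL = 10.37143 mL/hr
Volume infused = 10.37143 mL/hr × 8 hr = 82.97143 mL
Volume remaining = 99 − 82.97143 = 16.02857 mL
Drug remaining = 16.02857 mL × 0.4242424 mg/mL = 6.8 mg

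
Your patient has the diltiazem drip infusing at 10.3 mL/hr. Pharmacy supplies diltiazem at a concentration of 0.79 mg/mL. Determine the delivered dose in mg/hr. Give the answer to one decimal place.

Drug rate = 10.3 mL/hr × 0.79 mg/mL = 8.137 mg/hr

8.1 mg/hr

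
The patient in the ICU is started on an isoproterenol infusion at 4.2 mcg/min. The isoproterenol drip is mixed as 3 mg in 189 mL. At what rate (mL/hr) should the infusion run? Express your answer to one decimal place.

15.9 mL/hr

4.2 mcg/min × 60 min/hr = 252 mcg/hr
Concentration = 3 mg ÷ 189 mL = 0.01587302 mg/mL = 15.87302 mcg/mL
Rate = 252 mcg/hr ÷ 15.87302 mcg/mL = 15.876 mL/hr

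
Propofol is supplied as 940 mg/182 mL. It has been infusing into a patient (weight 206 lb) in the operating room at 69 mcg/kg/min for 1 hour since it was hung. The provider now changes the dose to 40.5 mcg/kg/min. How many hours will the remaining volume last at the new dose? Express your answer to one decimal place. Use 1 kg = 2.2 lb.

2.4 hours

Initial rate:
Weight = 206 lb ÷ 2.2 lb/kg = 93.63636 kg
Dose = 69 mcg/kg/min × 93.63636 kg = 6460.909 mcg/min
6460.909 mcg/min × 60 min/hr = 387654.5 mcg/hr
Concentration = 940 mg ÷ 182 mL = 5.164835 mg/mL = 5164.835 mcg/mL
Rate = 387654.5 mcg/hr ÷ 5164.835 mcg/mL = 75.05652 mL/hr
Volume infused so far = 75.05652 mL/hr × 1 hr = 75.05652 mL
Volume remaining = 182 − 75.05652 = 106.9435 mL
New rate:
Dose = 40.5 mcg/kg/min × 93.63636 kg = 3792.273 mcg/min
3792.273 mcg/min × 60 min/hr = 227536.4 mcg/hr
Rate = 227536.4 mcg/hr ÷ 5164.835 mcg/mL = 44.05491 mL/hr
Time remaining = 106.9435 mL ÷ 44.05491 mL/hr = 2.427504 hr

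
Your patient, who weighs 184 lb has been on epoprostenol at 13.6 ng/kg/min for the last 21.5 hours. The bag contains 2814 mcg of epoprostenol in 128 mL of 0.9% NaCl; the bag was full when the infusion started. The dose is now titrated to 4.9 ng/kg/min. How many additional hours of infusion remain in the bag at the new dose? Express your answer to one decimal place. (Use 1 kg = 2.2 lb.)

Initial rate:
Weight = 184 lb ÷ 2.2 lb/kg = 83.63636 kg
Dose = 13.6 ng/kg/min × 83.63636 kg = 1137.455 ng/min
1137.455 ng/min × 60 min/hr = 68247.27 ng/hr
Concentration = 2814 mcg ÷ 128 mL = 21.98438 mcg/mL = 21984.38 ng/mL
Rate = 68247.27 ng/hr ÷ 21984.38 ng/mL = 3.104354 mL/hr
Volume infused so far = 3.104354 mL/hr × 21.5 hr = 66.7436 mL
Volume remaining = 128 − 66.7436 = 61.2564 mL
New rate:
Dose = 4.9 ng/kg/min × 83.63636 kg = 409.8182 ng/min
409.8182 ng/min × 60 min/hr = 24589.09 ng/hr
Rate = 24589.09 ng/hr ÷ 21984.38 ng/mL = 1.11848 mL/hr
Time remaining = 61.2564 mL ÷ 1.11848 mL/hr = 54.76752 hr

54.8 hours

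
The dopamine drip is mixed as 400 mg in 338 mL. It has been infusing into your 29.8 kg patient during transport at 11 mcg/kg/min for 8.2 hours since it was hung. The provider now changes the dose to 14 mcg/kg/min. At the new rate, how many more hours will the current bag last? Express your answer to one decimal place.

Initial rate:
Dose = 11 mcg/kg/min × 29.8 kg = 327.8 mcg/min
327.8 mcg/min × 60 min/hr = 19668 mcg/hr
Concentration = 400 mg ÷ 338 mL = 1.183432 mg/mL = 1183.432 mcg/mL
Rate = 19668 mcg/hr ÷ 1183.432 mcg/mL = 16.61946 mL/hr
Volume infused so far = 16.61946 mL/hr × 8.2 hr = 136.2796 mL
Volume remaining = 338 − 136.2796 = 201.7204 mL
New rate:
Dose = 14 mcg/kg/min × 29.8 kg = 417.2 mcg/min
417.2 mcg/min × 60 min/hr = 25032 mcg/hr
Rate = 25032 mcg/hr ÷ 1183.432 mcg/mL = 21.15204 mL/hr
Time remaining = 201.7204 mL ÷ 21.15204 mL/hr = 9.536689 hr

9.5 hours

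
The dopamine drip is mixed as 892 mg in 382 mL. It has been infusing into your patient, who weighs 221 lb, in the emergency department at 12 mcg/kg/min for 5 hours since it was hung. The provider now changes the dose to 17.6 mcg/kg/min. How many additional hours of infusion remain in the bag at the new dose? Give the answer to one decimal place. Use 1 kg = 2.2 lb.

5.0 hours

Initial rate:
Weight = 221 lb ÷ 2.2 lb/kg = 100.4545 kg
Dose = 12 mcg/kg/min × 100.4545 kg = 1205.455 mcg/min
1205.455 mcg/min × 60 min/hr = 72327.27 mcg/hr
Concentration = 892 mg ÷ 382 mL = 2.335079 mg/mL = 2335.079 mcg/mL
Rate = 72327.27 mcg/hr ÷ 2335.079 mcg/mL = 30.97424 mL/hr
Volume infused so far = 30.97424 mL/hr × 5 hr = 154.8712 mL
Volume remaining = 382 − 154.8712 = 227.1288 mL
New rate:
Dose = 17.6 mcg/kg/min × 100.4545 kg = 1768 mcg/min
1768 mcg/min × 60 min/hr = 106080 mcg/hr
Rate = 106080 mcg/hr ÷ 2335.079 mcg/mL = 45.42888 mL/hr
Time remaining = 227.1288 mL ÷ 45.42888 mL/hr = 4.999657 hr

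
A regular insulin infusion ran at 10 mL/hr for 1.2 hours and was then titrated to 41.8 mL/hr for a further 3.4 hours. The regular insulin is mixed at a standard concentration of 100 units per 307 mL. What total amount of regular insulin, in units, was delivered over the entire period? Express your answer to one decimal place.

50.2 units

Concentration = 100 units ÷ 307 mL = 0.3257329 units/mL
Stage 1: 10 mL/hr × 1.2 hr = 12 mL → 12 mL × 0.3257329 units/mL = 3.908795 units
Stage 2: 41.8 mL/hr × 3.4 hr = 142.12 mL → 142.12 mL × 0.3257329 units/mL = 46.29316 units
Total = 3.908795 + 46.29316 = 50.20195 units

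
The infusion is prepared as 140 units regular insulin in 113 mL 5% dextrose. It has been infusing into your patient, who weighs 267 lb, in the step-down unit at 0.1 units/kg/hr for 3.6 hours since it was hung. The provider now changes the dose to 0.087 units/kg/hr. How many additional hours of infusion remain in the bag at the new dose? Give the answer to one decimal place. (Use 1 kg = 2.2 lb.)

Initial rate:
Weight = 267 lb ÷ 2.2 lb/kg = 121.3636 kg
Dose = 0.1 units/kg/hr × 121.3636 kg = 12.13636 units/hr
Concentration = 140 units ÷ 113 mL = 1.238938 units/mL
Rate = 12.13636 units/hr ÷ 1.238938 units/mL = 9.795779 mL/hr
Volume infused so far = 9.795779 mL/hr × 3.6 hr = 35.26481 mL
Volume remaining = 113 − 35.26481 = 77.73519 mL
New rate:
Dose = 0.087 units/kg/hr × 121.3636 kg = 10.55864 units/hr
Rate = 10.55864 units/hr ÷ 1.238938 units/mL = 8.522328 mL/hr
Time remaining = 77.73519 mL ÷ 8.522328 mL/hr = 9.121357 hr

9.1 hours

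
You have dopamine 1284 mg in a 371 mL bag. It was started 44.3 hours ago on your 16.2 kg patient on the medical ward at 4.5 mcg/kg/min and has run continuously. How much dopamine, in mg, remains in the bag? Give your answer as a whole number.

1090 mg

Dose = 4.5 mcg/kg/min × 16.2 kg = 72.9 mcg/min
72.9 mcg/min × 60 min/hr = 4374 mcg/hr
Concentration = 1284 mg ÷ 371 mL = 3.460916 mg/mL = 3460.916 mcg/mL
Rate = 4374 mcg/hr ÷ 3460.916 mcg/mL = 1.263827 mL/hr
Volume infused = 1.263827 mL/hr × 44.3 hr = 55.98754 mL
Volume remaining = 371 − 55.98754 = 315.0125 mL
Drug remaining = 315.0125 mL × 3460.916 mcg/mL = 1090232 mcg = 1090.232 mg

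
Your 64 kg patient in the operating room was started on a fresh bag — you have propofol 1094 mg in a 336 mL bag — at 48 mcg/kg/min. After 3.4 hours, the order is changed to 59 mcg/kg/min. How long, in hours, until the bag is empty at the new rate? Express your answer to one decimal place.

Initial rate:
Dose = 48 mcg/kg/min × 64 kg = 3072 mcg/min
3072 mcg/min × 60 min/hr = 184320 mcg/hr
Concentration = 1094 mg ÷ 336 mL = 3.255952 mg/mL = 3255.952 mcg/mL
Rate = 184320 mcg/hr ÷ 3255.952 mcg/mL = 56.61016 mL/hr
Volume infused so far = 56.61016 mL/hr × 3.4 hr = 192.4746 mL
Volume remaining = 336 − 192.4746 = 143.5254 mL
New rate:
Dose = 59 mcg/kg/min × 64 kg = 3776 mcg/min
3776 mcg/min × 60 min/hr = 226560 mcg/hr
Rate = 226560 mcg/hr ÷ 3255.952 mcg/mL = 69.58333 mL/hr
Time remaining = 143.5254 mL ÷ 69.58333 mL/hr = 2.062641 hr

2.1 hours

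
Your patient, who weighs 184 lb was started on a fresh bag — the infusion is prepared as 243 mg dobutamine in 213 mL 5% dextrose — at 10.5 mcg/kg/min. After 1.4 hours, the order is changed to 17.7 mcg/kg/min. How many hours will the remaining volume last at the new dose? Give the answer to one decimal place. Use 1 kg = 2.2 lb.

Initial rate:
Weight = 184 lb ÷ 2.2 lb/kg = 83.63636 kg
Dose = 10.5 mcg/kg/min × 83.63636 kg = 878.1818 mcg/min
878.1818 mcg/min × 60 min/hr = 52690.91 mcg/hr
Concentration = 243 mg ÷ 213 mL = 1.140845 mg/mL = 1140.845 mcg/mL
Rate = 52690.91 mcg/hr ÷ 1140.845 mcg/mL = 46.18586 mL/hr
Volume infused so far = 46.18586 mL/hr × 1.4 hr = 64.6602 mL
Volume remaining = 213 − 64.6602 = 148.3398 mL
New rate:
Dose = 17.7 mcg/kg/min × 83.63636 kg = 1480.364 mcg/min
1480.364 mcg/min × 60 min/hr = 88821.82 mcg/hr
Rate = 88821.82 mcg/hr ÷ 1140.845 mcg/mL = 77.85616 mL/hr
Time remaining = 148.3398 mL ÷ 77.85616 mL/hr = 1.905306 hr

1.9 hours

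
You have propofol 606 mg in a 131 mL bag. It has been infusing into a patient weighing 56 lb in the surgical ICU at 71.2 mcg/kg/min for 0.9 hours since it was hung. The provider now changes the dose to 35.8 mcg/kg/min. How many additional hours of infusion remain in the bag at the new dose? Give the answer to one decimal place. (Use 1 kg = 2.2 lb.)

Initial rate:
Weight = 56 lb ÷ 2.2 lb/kg = 25.45455 kg
Dose = 71.2 mcg/kg/min × 25.45455 kg = 1812.364 mcg/min
1812.364 mcg/min × 60 min/hr = 108741.8 mcg/hr
Concentration = 606 mg ÷ 131 mL = 4.625954 mg/mL = 4625.954 mcg/mL
Rate = 108741.8 mcg/hr ÷ 4625.954 mcg/mL = 23.50689 mL/hr
Volume infused so far = 23.50689 mL/hr × 0.9 hr = 21.15621 mL
Volume remaining = 131 − 21.15621 = 109.8438 mL
New rate:
Dose = 35.8 mcg/kg/min × 25.45455 kg = 911.2727 mcg/min
911.2727 mcg/min × 60 min/hr = 54676.36 mcg/hr
Rate = 54676.36 mcg/hr ÷ 4625.954 mcg/mL = 11.81948 mL/hr
Time remaining = 109.8438 mL ÷ 11.81948 mL/hr = 9.293456 hr

9.3 hours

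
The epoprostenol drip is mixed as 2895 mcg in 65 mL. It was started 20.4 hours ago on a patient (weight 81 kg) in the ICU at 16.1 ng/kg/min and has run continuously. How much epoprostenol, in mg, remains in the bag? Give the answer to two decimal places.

1.30 mg

Dose = 16.1 ng/kg/min × 81 kg = 1304.1 ng/min
1304.1 ng/min × 60 min/hr = 78246 ng/hr
Concentration = 2895 mcg ÷ 65 mL = 44.53846 mcg/mL = 44538.46 ng/mL
Rate = 78246 ng/hr ÷ 44538.46 ng/mL = 1.756819 mL/hr
Volume infused = 1.756819 mL/hr × 20.4 hr = 35.8391 mL
Volume remaining = 65 − 35.8391 = 29.1609 mL
Drug remaining = 29.1609 mL × 44538.46 ng/mL = 1298782 ng = 1.298782 mg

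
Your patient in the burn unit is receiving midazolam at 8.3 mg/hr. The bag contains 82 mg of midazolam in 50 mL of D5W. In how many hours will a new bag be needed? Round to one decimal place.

9.9 hours

Concentration = 82 mg ÷ 50 mL = 1.64 mg/mL
Rate = 8.3 mg/hr ÷ 1.64 mg/mL = 5.060976 mL/hr
Duration = 50 mL ÷ 5.060976 mL/hr = 9.879518 hr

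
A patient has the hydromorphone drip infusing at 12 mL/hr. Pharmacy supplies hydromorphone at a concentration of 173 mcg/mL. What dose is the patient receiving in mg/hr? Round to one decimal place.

Concentration = 173 mcg/mL = 0.173 mg/mL
Drug rate = 12 mL/hr × 0.173 mg/mL = 2.076 mg/hr

2.1 mg/hr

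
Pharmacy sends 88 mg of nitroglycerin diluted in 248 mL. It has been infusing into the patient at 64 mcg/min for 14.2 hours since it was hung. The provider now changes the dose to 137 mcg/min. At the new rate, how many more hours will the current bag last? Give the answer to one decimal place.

4.1 hours

Initial rate:
64 mcg/min × 60 min/hr = 3840 mcg/hr
Concentration = 88 mg ÷ 248 mL = 0.3548387 mg/mL = 354.8387 mcg/mL
Rate = 3840 mcg/hr ÷ 354.8387 mcg/mL = 10.82182 mL/hr
Volume infused so far = 10.82182 mL/hr × 14.2 hr = 153.6698 mL
Volume remaining = 248 − 153.6698 = 94.33018 mL
New rate:
137 mcg/min × 60 min/hr = 8220 mcg/hr
Rate = 8220 mcg/hr ÷ 354.8387 mcg/mL = 23.16545 mL/hr
Time remaining = 94.33018 mL ÷ 23.16545 mL/hr = 4.072019 hr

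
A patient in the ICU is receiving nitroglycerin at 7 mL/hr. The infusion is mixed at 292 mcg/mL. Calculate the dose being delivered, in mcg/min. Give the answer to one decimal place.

Drug rate = 7 mL/hr × 292 mcg/mL = 2044 mcg/hr
2044 mcg/hr ÷ 60 min/hr = 34.06667 mcg/min

34.1 mcg/min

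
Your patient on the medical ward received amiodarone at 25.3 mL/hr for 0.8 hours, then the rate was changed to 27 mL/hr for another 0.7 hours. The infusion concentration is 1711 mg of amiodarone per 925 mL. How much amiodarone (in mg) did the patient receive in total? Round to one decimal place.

Concentration = 1711 mg ÷ 925 mL = 1.84973 mg/mL
Stage 1: 25.3 mL/hr × 0.8 hr = 20.24 mL → 20.24 mL × 1.84973 mg/mL = 37.43853 mg
Stage 2: 27 mL/hr × 0.7 hr = 18.9 mL → 18.9 mL × 1.84973 mg/mL = 34.95989 mg
Total = 37.43853 + 34.95989 = 72.39842 mg

72.4 mg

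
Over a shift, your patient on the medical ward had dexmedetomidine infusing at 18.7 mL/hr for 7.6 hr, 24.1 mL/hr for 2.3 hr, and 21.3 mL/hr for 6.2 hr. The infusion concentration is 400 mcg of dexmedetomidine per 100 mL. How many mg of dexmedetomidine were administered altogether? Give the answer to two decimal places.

1.32 mg

Concentration = 400 mcg ÷ 100 mL = 4 mcg/mL
Stage 1: 18.7 mL/hr × 7.6 hr = 142.12 mL → 142.12 mL × 4 mcg/mL = 568.48 mcg
Stage 2: 24.1 mL/hr × 2.3 hr = 55.43 mL → 55.43 mL × 4 mcg/mL = 221.72 mcg
Stage 3: 21.3 mL/hr × 6.2 hr = 132.06 mL → 132.06 mL × 4 mcg/mL = 528.24 mcg
Total = 568.48 + 221.72 + 528.24 = 1318.44 mcg = 1.31844 mg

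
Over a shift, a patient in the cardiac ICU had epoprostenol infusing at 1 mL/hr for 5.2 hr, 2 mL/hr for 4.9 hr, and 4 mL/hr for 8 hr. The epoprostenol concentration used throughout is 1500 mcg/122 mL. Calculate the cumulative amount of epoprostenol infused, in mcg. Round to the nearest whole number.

578 mcg

Concentration = 1500 mcg ÷ 122 mL = 12.29508 mcg/mL
Stage 1: 1 mL/hr × 5.2 hr = 5.2 mL → 5.2 mL × 12.29508 mcg/mL = 63.93443 mcg
Stage 2: 2 mL/hr × 4.9 hr = 9.8 mL → 9.8 mL × 12.29508 mcg/mL = 120.4918 mcg
Stage 3: 4 mL/hr × 8 hr = 32 mL → 32 mL × 12.29508 mcg/mL = 393.4426 mcg
Total = 63.93443 + 120.4918 + 393.4426 = 577.8689 mcg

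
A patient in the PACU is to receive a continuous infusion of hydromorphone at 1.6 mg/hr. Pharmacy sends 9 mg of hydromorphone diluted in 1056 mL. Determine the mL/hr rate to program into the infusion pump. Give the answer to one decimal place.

187.7 mL/hr

Concentration = 9 mg ÷ 1056 mL = 0.008522727 mg/mL
Rate = 1.6 mg/hr ÷ 0.008522727 mg/mL = 187.7333 mL/hr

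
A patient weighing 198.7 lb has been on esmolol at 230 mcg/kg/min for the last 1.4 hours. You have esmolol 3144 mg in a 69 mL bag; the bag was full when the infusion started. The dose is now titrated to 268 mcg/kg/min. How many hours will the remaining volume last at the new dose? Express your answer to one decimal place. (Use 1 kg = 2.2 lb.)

1.0 hours

Initial rate:
Weight = 198.7 lb ÷ 2.2 lb/kg = 90.31818 kg
Dose = 230 mcg/kg/min × 90.31818 kg = 20773.18 mcg/min
20773.18 mcg/min × 60 min/hr = 1246391 mcg/hr
Concentration = 3144 mg ÷ 69 mL = 45.56522 mg/mL = 45565.22 mcg/mL
Rate = 1246391 mcg/hr ÷ 45565.22 mcg/mL = 27.354 mL/hr
Volume infused so far = 27.354 mL/hr × 1.4 hr = 38.2956 mL
Volume remaining = 69 − 38.2956 = 30.7044 mL
New rate:
Dose = 268 mcg/kg/min × 90.31818 kg = 24205.27 mcg/min
24205.27 mcg/min × 60 min/hr = 1452316 mcg/hr
Rate = 1452316 mcg/hr ÷ 45565.22 mcg/mL = 31.87336 mL/hr
Time remaining = 30.7044 mL ÷ 31.87336 mL/hr = 0.963325 hr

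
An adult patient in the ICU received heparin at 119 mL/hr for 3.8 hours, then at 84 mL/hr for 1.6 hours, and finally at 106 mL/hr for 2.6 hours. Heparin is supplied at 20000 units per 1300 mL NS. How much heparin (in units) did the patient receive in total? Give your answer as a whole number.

13265 units

Concentration = 20000 units ÷ 1300 mL = 15.38462 units/mL
Stage 1: 119 mL/hr × 3.8 hr = 452.2 mL → 452.2 mL × 15.38462 units/mL = 6956.923 units
Stage 2: 84 mL/hr × 1.6 hr = 134.4 mL → 134.4 mL × 15.38462 units/mL = 2067.692 units
Stage 3: 106 mL/hr × 2.6 hr = 275.6 mL → 275.6 mL × 15.38462 units/mL = 4240 units
Total = 6956.923 + 2067.692 + 4240 = 13264.62 units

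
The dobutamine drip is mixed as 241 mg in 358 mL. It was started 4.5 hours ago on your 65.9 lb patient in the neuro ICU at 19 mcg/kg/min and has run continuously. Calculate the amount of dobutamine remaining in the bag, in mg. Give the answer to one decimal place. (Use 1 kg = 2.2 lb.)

87.3 mg

Weight = 65.9 lb ÷ 2.2 lb/kg = 29.95455 kg
Dose = 19 mcg/kg/min × 29.95455 kg = 569.1364 mcg/min
569.1364 mcg/min × 60 min/hr = 34148.18 mcg/hr
Concentration = 241 mg ÷ 358 mL = 0.6731844 mg/mL = 673.1844 mcg/mL
Rate = 34148.18 mcg/hr ÷ 673.1844 mcg/mL = 50.72634 mL/hr
Volume infused = 50.72634 mL/hr × 4.5 hr = 228.2686 mL
Volume remaining = 358 − 228.2686 = 129.7314 mL
Drug remaining = 129.7314 mL × 673.1844 mcg/mL = 87333.18 mcg = 87.33318 mg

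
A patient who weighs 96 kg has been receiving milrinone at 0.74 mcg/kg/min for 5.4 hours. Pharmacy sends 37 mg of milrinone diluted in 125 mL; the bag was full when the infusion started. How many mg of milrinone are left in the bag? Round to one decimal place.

Dose = 0.74 mcg/kg/min × 96 kg = 71.04 mcg/min
71.04 mcg/min × 60 min/hr = 4262.4 mcg/hr
Concentration = 37 mg ÷ 125 mL = 0.296 mg/mL = 296 mcg/mL
Rate = 4262.4 mcg/hr ÷ 296 mcg/mL = 14.4 mL/hr
Volume infused = 14.4 mL/hr × 5.4 hr = 77.76 mL
Volume remaining = 125 − 77.76 = 47.24 mL
Drug remaining = 47.24 mL × 296 mcg/mL = 13983.04 mcg = 13.98304 mg

14.0 mg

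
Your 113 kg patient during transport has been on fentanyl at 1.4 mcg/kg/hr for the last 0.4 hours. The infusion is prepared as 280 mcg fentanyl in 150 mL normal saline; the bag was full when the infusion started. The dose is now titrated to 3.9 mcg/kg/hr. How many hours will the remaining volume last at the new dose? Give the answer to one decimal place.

Initial rate:
Dose = 1.4 mcg/kg/hr × 113 kg = 158.2 mcg/hr
Concentration = 280 mcg ÷ 150 mL = 1.866667 mcg/mL
Rate = 158.2 mcg/hr ÷ 1.866667 mcg/mL = 84.75 mL/hr
Volume infused so far = 84.75 mL/hr × 0.4 hr = 33.9 mL
Volume remaining = 150 − 33.9 = 116.1 mL
New rate:
Dose = 3.9 mcg/kg/hr × 113 kg = 440.7 mcg/hr
Rate = 440.7 mcg/hr ÷ 1.866667 mcg/mL = 236.0893 mL/hr
Time remaining = 116.1 mL ÷ 236.0893 mL/hr = 0.4917631 hr

0.5 hours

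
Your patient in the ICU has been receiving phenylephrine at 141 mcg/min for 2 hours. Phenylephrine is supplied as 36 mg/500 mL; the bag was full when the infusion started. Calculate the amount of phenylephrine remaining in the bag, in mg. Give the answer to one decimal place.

141 mcg/min × 60 min/hr = 8460 mcg/hr
Concentration = 36 mg ÷ 500 mL = 0.072 mg/mL = 72 mcg/mL
Rate = 8460 mcg/hr ÷ 72 mcg/mL = 117.5 mL/hr
Volume infused = 117.5 mL/hr × 2 hr = 235 mL
Volume remaining = 500 − 235 = 265 mL
Drug remaining = 265 mL × 72 mcg/mL = 19080 mcg = 19.08 mg

19.1 mg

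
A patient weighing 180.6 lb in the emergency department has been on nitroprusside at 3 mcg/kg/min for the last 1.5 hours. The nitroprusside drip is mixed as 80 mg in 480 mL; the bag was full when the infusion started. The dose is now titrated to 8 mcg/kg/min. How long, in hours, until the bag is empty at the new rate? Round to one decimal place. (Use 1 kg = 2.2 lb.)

Initial rate:
Weight = 180.6 lb ÷ 2.2 lb/kg = 82.09091 kg
Dose = 3 mcg/kg/min × 82.09091 kg = 246.2727 mcg/min
246.2727 mcg/min × 60 min/hr = 14776.36 mcg/hr
Concentration = 80 mg ÷ 480 mL = 0.1666667 mg/mL = 166.6667 mcg/mL
Rate = 14776.36 mcg/hr ÷ 166.6667 mcg/mL = 88.65818 mL/hr
Volume infused so far = 88.65818 mL/hr × 1.5 hr = 132.9873 mL
Volume remaining = 480 − 132.9873 = 347.0127 mL
New rate:
Dose = 8 mcg/kg/min × 82.09091 kg = 656.7273 mcg/min
656.7273 mcg/min × 60 min/hr = 39403.64 mcg/hr
Rate = 39403.64 mcg/hr ÷ 166.6667 mcg/mL = 236.4218 mL/hr
Time remaining = 347.0127 mL ÷ 236.4218 mL/hr = 1.467769 hr

1.5 hours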